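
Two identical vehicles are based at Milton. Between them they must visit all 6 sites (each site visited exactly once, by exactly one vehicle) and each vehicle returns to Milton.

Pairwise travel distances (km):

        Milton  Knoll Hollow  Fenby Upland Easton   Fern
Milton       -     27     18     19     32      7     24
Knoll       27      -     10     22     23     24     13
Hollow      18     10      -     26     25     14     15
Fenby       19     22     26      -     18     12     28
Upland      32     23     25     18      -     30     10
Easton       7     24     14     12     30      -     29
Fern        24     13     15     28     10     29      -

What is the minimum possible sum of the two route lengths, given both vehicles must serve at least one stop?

Try each way of splitting the stops between the two vehicles (each non-empty) and, for each split, find the best tour for each vehicle:
  {Knoll} + {Hollow, Fenby, Upland, Easton, Fern}: 54 + 80 = 134
  {Hollow} + {Knoll, Fenby, Upland, Easton, Fern}: 36 + 87 = 123
  {Knoll, Hollow} + {Fenby, Upland, Easton, Fern}: 55 + 71 = 126
  {Fenby} + {Knoll, Hollow, Upland, Easton, Fern}: 38 + 86 = 124
  {Knoll, Fenby} + {Hollow, Upland, Easton, Fern}: 68 + 78 = 146
  {Hollow, Fenby} + {Knoll, Upland, Easton, Fern}: 63 + 86 = 149
  … (31 splits in total)
  {Easton} + {Knoll, Hollow, Fenby, Upland, Fern}: 14 + 88 = 102  ← best
Best: vehicle 1 Milton → Easton → Milton = 14; vehicle 2 Milton → Hollow → Knoll → Fern → Upland → Fenby → Milton = 88; combined 102.

102 km — the smallest possible combined total.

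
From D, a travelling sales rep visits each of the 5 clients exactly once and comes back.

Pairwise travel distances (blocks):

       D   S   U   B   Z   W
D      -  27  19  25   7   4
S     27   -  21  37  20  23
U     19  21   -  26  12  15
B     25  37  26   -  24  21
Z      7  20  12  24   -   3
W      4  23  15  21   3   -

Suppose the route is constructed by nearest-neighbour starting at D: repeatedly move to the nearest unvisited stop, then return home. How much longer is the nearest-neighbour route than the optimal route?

Excess over optimum: 3 blocks.

From D: W=4, Z=7, U=19, B=25, S=27 → choose W (4).
From W: Z=3, U=15, B=21, S=23 → choose Z (3).
From Z: U=12, S=20, B=24 → choose U (12).
From U: S=21, B=26 → choose S (21).
From S: B=37 → choose B (37).
NN route D → W → Z → U → S → B → D costs 102.
Optimal: D → B → U → S → Z → W → D costs 99 (by enumerating all 60 distinct tours).
Excess = 102 − 99 = 3.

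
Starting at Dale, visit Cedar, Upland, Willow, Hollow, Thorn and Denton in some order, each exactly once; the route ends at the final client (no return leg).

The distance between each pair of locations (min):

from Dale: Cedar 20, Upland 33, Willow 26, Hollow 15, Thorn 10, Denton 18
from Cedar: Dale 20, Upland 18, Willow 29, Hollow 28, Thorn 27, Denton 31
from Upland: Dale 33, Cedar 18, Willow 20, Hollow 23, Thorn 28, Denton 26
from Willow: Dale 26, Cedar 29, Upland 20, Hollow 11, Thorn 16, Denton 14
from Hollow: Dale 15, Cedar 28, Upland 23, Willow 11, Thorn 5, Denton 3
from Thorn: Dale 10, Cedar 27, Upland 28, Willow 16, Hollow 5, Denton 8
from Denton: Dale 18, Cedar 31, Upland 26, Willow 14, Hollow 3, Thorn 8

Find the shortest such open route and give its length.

There are 6! = 720 possible orderings.
Dale→Cedar→Upland→Willow→Hollow→Thorn→Denton: 20+18+20+11+5+8 = 82
Dale→Cedar→Upland→Willow→Hollow→Denton→Thorn: 20+18+20+11+3+8 = 80
Dale→Cedar→Upland→Willow→Thorn→Hollow→Denton: 20+18+20+16+5+3 = 82
Dale→Cedar→Upland→Willow→Thorn→Denton→Hollow: 20+18+20+16+8+3 = 85
Dale→Cedar→Upland→Willow→Denton→Hollow→Thorn: 20+18+20+14+3+5 = 80
Dale→Cedar→Upland→Willow→Denton→Thorn→Hollow: 20+18+20+14+8+5 = 85
Dale→Cedar→Upland→Hollow→Willow→Thorn→Denton: 20+18+23+11+16+8 = 96
Dale→Cedar→Upland→Hollow→Willow→Denton→Thorn: 20+18+23+11+14+8 = 94
… (712 more)
Dale→Thorn→Hollow→Denton→Willow→Upland→Cedar: 10+5+3+14+20+18 = 70  ← best
The minimum is 70.
One shortest path: Dale → Thorn → Hollow → Denton → Willow → Upland → Cedar.

70 min — the minimum one-way total.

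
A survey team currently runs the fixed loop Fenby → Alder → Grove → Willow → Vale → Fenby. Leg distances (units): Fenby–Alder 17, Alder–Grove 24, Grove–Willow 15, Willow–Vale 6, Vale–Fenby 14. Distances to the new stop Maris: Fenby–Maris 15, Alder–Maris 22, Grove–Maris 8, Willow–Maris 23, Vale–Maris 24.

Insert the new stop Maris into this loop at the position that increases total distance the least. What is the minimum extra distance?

Adding 6 by placing Maris on the Alder–Grove leg.

Insertion cost between consecutive stops i–j is d(i,Maris) + d(Maris,j) − d(i,j):
  between Fenby and Alder: 15 + 22 − 17 = 20
  between Alder and Grove: 22 + 8 − 24 = 6
  between Grove and Willow: 8 + 23 − 15 = 16
  between Willow and Vale: 23 + 24 − 6 = 41
  between Vale and Fenby: 24 + 15 − 14 = 25
Cheapest insertion is between Alder and Grove, adding 6.
New total = 76 + 6 = 82.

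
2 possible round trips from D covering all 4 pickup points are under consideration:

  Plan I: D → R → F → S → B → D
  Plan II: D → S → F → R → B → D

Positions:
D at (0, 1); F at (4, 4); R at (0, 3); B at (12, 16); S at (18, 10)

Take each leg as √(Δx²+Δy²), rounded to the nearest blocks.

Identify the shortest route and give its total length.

Plan I: 2 + 4 + 15 + 8 + 19 = 48
Plan II: 20 + 15 + 4 + 18 + 19 = 76

48 blocks — Plan I is the shortest.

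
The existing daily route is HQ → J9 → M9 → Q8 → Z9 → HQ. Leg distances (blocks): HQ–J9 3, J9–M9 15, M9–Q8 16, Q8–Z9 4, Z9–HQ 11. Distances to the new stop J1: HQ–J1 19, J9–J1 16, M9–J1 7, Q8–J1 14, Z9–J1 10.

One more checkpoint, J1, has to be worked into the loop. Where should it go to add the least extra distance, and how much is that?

Adding 5 blocks by placing J1 on the M9–Q8 leg.

Insertion cost between consecutive stops i–j is d(i,J1) + d(J1,j) − d(i,j):
  between HQ and J9: 19 + 16 − 3 = 32
  between J9 and M9: 16 + 7 − 15 = 8
  between M9 and Q8: 7 + 14 − 16 = 5
  between Q8 and Z9: 14 + 10 − 4 = 20
  between Z9 and HQ: 10 + 19 − 11 = 18
Cheapest insertion is between M9 and Q8, adding 5.
New total = 49 + 5 = 54.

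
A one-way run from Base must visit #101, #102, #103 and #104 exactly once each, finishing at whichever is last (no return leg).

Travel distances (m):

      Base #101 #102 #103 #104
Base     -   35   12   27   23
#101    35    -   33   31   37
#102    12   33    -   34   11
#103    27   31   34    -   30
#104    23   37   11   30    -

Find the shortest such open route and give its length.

Minimum one-way distance = 84 m.

There are 4! = 24 possible orderings.
Base - #101 - #102 - #103 - #104: 35+33+34+30 = 132
Base - #101 - #102 - #104 - #103: 35+33+11+30 = 109
Base - #101 - #103 - #102 - #104: 35+31+34+11 = 111
Base - #101 - #103 - #104 - #102: 35+31+30+11 = 107
Base - #101 - #104 - #102 - #103: 35+37+11+34 = 117
Base - #101 - #104 - #103 - #102: 35+37+30+34 = 136
Base - #102 - #101 - #103 - #104: 12+33+31+30 = 106
Base - #102 - #101 - #104 - #103: 12+33+37+30 = 112
Base - #102 - #103 - #101 - #104: 12+34+31+37 = 114
Base - #102 - #103 - #104 - #101: 12+34+30+37 = 113
Base - #102 - #104 - #101 - #103: 12+11+37+31 = 91
Base - #102 - #104 - #103 - #101: 12+11+30+31 = 84
Base - #103 - #101 - #102 - #104: 27+31+33+11 = 102
Base - #103 - #101 - #104 - #102: 27+31+37+11 = 106
… (10 more)
The minimum is 84.
One shortest path: Base → #102 → #104 → #103 → #101.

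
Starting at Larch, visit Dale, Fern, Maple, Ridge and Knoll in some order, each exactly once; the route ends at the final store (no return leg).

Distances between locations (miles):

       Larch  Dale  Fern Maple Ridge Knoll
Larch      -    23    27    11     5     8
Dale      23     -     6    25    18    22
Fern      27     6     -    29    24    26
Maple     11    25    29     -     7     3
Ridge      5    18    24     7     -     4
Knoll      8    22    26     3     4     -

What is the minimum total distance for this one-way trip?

Minimum one-way distance = 42 miles.

There are 5! = 120 possible orderings.
Larch - Dale - Fern - Maple - Ridge - Knoll: 23+6+29+7+4 = 69
Larch - Dale - Fern - Maple - Knoll - Ridge: 23+6+29+3+4 = 65
Larch - Dale - Fern - Ridge - Maple - Knoll: 23+6+24+7+3 = 63
Larch - Dale - Fern - Ridge - Knoll - Maple: 23+6+24+4+3 = 60
Larch - Dale - Fern - Knoll - Maple - Ridge: 23+6+26+3+7 = 65
Larch - Dale - Fern - Knoll - Ridge - Maple: 23+6+26+4+7 = 66
Larch - Dale - Maple - Fern - Ridge - Knoll: 23+25+29+24+4 = 105
Larch - Dale - Maple - Fern - Knoll - Ridge: 23+25+29+26+4 = 107
Larch - Dale - Maple - Ridge - Fern - Knoll: 23+25+7+24+26 = 105
Larch - Dale - Maple - Ridge - Knoll - Fern: 23+25+7+4+26 = 85
Larch - Dale - Maple - Knoll - Fern - Ridge: 23+25+3+26+24 = 101
Larch - Dale - Maple - Knoll - Ridge - Fern: 23+25+3+4+24 = 79
Larch - Dale - Ridge - Fern - Maple - Knoll: 23+18+24+29+3 = 97
Larch - Dale - Ridge - Fern - Knoll - Maple: 23+18+24+26+3 = 94
… (106 more)
Larch - Maple - Knoll - Ridge - Dale - Fern: 11+3+4+18+6 = 42  ← best
The minimum is 42.
One shortest path: Larch → Maple → Knoll → Ridge → Dale → Fern.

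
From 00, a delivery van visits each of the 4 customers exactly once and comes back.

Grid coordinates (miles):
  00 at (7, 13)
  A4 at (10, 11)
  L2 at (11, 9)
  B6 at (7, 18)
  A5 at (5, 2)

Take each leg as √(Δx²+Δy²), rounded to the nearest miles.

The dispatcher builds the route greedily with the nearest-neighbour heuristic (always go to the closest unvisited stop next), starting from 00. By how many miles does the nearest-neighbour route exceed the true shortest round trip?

Excess over optimum: 1 miles.

00: A4=4, B6=5, L2=6, A5=11 ⇒ A4
A4: L2=2, B6=8, A5=10 ⇒ L2
L2: A5=9, B6=10 ⇒ A5
A5: B6=16 ⇒ B6
NN route 00 → A4 → L2 → A5 → B6 → 00 costs 36.
Optimal: 00 → B6 → A4 → L2 → A5 → 00 costs 35 (by enumerating all 12 distinct tours).
Excess = 36 − 35 = 1.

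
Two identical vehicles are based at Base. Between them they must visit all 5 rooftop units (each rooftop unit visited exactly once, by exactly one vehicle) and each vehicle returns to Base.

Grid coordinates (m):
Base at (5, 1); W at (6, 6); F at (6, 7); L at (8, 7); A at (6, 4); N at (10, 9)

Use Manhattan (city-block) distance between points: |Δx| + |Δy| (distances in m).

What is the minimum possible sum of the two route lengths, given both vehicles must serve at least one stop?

34 m — the smallest possible combined total.

Check every non-empty split of the stops between the two vehicles; for each half take its own optimal tour:
  {W} + {F, L, A, N}: 12 + 26 = 38
  {F} + {W, L, A, N}: 14 + 26 = 40
  {W, F} + {L, A, N}: 14 + 26 = 40
  {L} + {W, F, A, N}: 18 + 26 = 44
  {W, L} + {F, A, N}: 18 + 26 = 44
  {F, L} + {W, A, N}: 18 + 26 = 44
  … (15 splits in total)
  {A} + {W, F, L, N}: 8 + 26 = 34  ← best
Best: vehicle 1 Base → A → Base = 8; vehicle 2 Base → W → F → L → N → Base = 26; combined 34.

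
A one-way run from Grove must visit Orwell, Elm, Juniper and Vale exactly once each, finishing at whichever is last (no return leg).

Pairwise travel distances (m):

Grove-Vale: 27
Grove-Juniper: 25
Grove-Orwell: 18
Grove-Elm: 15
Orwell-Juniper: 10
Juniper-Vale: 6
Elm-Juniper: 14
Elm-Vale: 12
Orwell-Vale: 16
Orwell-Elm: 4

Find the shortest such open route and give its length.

There are 4! = 24 possible orderings.
Grove→Orwell→Elm→Juniper→Vale: 18+4+14+6 = 42
Grove→Orwell→Elm→Vale→Juniper: 18+4+12+6 = 40
Grove→Orwell→Juniper→Elm→Vale: 18+10+14+12 = 54
Grove→Orwell→Juniper→Vale→Elm: 18+10+6+12 = 46
Grove→Orwell→Vale→Elm→Juniper: 18+16+12+14 = 60
Grove→Orwell→Vale→Juniper→Elm: 18+16+6+14 = 54
Grove→Elm→Orwell→Juniper→Vale: 15+4+10+6 = 35
Grove→Elm→Orwell→Vale→Juniper: 15+4+16+6 = 41
Grove→Elm→Juniper→Orwell→Vale: 15+14+10+16 = 55
Grove→Elm→Juniper→Vale→Orwell: 15+14+6+16 = 51
Grove→Elm→Vale→Orwell→Juniper: 15+12+16+10 = 53
Grove→Elm→Vale→Juniper→Orwell: 15+12+6+10 = 43
Grove→Juniper→Orwell→Elm→Vale: 25+10+4+12 = 51
Grove→Juniper→Orwell→Vale→Elm: 25+10+16+12 = 63
… (10 more)
The minimum is 35.
One shortest path: Grove → Elm → Orwell → Juniper → Vale.

35 m — the minimum one-way total.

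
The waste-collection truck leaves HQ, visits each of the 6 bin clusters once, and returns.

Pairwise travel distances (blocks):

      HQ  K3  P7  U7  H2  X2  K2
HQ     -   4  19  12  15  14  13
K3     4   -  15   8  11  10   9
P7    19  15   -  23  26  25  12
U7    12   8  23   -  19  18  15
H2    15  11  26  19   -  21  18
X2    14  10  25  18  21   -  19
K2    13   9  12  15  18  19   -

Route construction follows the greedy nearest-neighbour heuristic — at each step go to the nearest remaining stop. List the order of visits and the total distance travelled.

100 blocks along HQ → K3 → U7 → K2 → P7 → X2 → H2 → HQ.

At HQ the remaining stops are K3 4, U7 12, K2 13, X2 14, H2 15, P7 19; go to K3.
At K3 the remaining stops are U7 8, K2 9, X2 10, H2 11, P7 15; go to U7.
At U7 the remaining stops are K2 15, X2 18, H2 19, P7 23; go to K2.
At K2 the remaining stops are P7 12, H2 18, X2 19; go to P7.
At P7 the remaining stops are X2 25, H2 26; go to X2.
At X2 the remaining stops are H2 21; go to H2.
Return H2→HQ: 15.
Total = 4 + 8 + 15 + 12 + 25 + 21 + 15 = 100.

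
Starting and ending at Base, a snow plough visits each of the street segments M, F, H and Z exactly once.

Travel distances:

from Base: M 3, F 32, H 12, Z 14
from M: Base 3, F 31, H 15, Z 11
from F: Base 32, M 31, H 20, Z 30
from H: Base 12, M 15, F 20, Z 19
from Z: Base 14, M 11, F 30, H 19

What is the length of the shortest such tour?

Shortest round trip = 76.

Base - M - F - H - Z - Base: 3+31+20+19+14 = 87
Base - M - F - Z - H - Base: 3+31+30+19+12 = 95
Base - M - H - F - Z - Base: 3+15+20+30+14 = 82
Base - M - H - Z - F - Base: 3+15+19+30+32 = 99
Base - M - Z - F - H - Base: 3+11+30+20+12 = 76
Base - M - Z - H - F - Base: 3+11+19+20+32 = 85
Base - F - M - H - Z - Base: 32+31+15+19+14 = 111
Base - F - M - Z - H - Base: 32+31+11+19+12 = 105
Base - F - H - M - Z - Base: 32+20+15+11+14 = 92
Base - F - Z - M - H - Base: 32+30+11+15+12 = 100
Base - H - M - F - Z - Base: 12+15+31+30+14 = 102
Base - H - F - M - Z - Base: 12+20+31+11+14 = 88
The minimum is 76.
One optimal route: Base → M → Z → F → H → Base (or its reverse).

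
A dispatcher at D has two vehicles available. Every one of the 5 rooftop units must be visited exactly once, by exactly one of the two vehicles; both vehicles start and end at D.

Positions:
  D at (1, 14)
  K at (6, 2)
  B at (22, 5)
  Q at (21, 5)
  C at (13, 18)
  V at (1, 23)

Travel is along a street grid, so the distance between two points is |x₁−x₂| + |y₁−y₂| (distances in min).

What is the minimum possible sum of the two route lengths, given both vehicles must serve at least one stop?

Check every non-empty split of the stops between the two vehicles; for each half take its own optimal tour:
  {K} + {B, Q, C, V}: 34 + 78 = 112
  {B} + {K, Q, C, V}: 60 + 82 = 142
  {K, B} + {Q, C, V}: 66 + 76 = 142
  {Q} + {K, B, C, V}: 58 + 84 = 142
  {K, Q} + {B, C, V}: 64 + 78 = 142
  {B, Q} + {K, C, V}: 60 + 66 = 126
  … (15 splits in total)
  {K, B, Q, C} + {V}: 74 + 18 = 92  ← best
Best: vehicle 1 D → K → B → Q → C → D = 74; vehicle 2 D → V → D = 18; combined 92.

Minimum combined distance: 92 min.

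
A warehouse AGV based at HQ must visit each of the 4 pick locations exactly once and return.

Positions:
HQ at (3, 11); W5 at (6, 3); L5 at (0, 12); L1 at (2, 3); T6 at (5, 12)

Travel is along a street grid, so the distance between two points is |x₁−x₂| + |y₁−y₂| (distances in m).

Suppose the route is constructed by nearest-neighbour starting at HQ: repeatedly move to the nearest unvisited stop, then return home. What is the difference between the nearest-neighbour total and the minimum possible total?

HQ: T6=3, L5=4, L1=9, W5=11 ⇒ T6
T6: L5=5, W5=10, L1=12 ⇒ L5
L5: L1=11, W5=15 ⇒ L1
L1: W5=4 ⇒ W5
NN route HQ → T6 → L5 → L1 → W5 → HQ costs 34.
Optimal: HQ → L5 → L1 → W5 → T6 → HQ costs 32 (by enumerating all 12 distinct tours).
Excess = 34 − 32 = 2.

2 m longer than the optimal tour.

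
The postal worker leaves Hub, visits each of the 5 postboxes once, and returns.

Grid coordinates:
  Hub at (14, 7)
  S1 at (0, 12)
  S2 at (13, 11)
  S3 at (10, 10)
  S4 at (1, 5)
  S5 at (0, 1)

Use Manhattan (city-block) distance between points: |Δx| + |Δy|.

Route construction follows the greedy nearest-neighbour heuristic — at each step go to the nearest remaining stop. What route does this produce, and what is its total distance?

Total distance 54 via the nearest-neighbour route Hub → S2 → S3 → S1 → S4 → S5 → Hub.

At Hub the remaining stops are S2 5, S3 7, S4 15, S1 19, S5 20; go to S2.
At S2 the remaining stops are S3 4, S1 14, S4 18, S5 23; go to S3.
At S3 the remaining stops are S1 12, S4 14, S5 19; go to S1.
At S1 the remaining stops are S4 8, S5 11; go to S4.
At S4 the remaining stops are S5 5; go to S5.
Return S5→Hub: 20.
Total = 5 + 4 + 12 + 8 + 5 + 20 = 54.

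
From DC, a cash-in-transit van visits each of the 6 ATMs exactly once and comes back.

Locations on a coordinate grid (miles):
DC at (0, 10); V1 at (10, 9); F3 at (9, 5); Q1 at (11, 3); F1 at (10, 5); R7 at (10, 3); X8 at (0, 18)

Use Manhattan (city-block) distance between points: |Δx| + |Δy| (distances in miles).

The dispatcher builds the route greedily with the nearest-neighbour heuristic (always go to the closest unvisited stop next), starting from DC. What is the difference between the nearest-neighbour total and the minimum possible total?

From DC: X8=8, V1=11, F3=14, F1=15, R7=17, Q1=18 → choose X8 (8).
From X8: V1=19, F3=22, F1=23, R7=25, Q1=26 → choose V1 (19).
From V1: F1=4, F3=5, R7=6, Q1=7 → choose F1 (4).
From F1: F3=1, R7=2, Q1=3 → choose F3 (1).
From F3: R7=3, Q1=4 → choose R7 (3).
From R7: Q1=1 → choose Q1 (1).
NN route DC → X8 → V1 → F1 → F3 → R7 → Q1 → DC costs 54.
Optimal: DC → V1 → Q1 → R7 → F1 → F3 → X8 → DC costs 52 (by enumerating all 360 distinct tours).
Excess = 54 − 52 = 2.

2 miles longer than the optimal tour.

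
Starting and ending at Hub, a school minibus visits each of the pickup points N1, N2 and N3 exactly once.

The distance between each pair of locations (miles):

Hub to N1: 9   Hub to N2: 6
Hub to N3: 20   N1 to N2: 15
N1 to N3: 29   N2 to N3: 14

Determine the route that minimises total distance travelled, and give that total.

Hub → N1 → N2 → N3 → Hub: 9+15+14+20 = 58
Hub → N1 → N3 → N2 → Hub: 9+29+14+6 = 58
Hub → N2 → N1 → N3 → Hub: 6+15+29+20 = 70
The minimum is 58.
One optimal route: Hub → N1 → N2 → N3 → Hub (or its reverse).

58 miles — the shortest possible round trip.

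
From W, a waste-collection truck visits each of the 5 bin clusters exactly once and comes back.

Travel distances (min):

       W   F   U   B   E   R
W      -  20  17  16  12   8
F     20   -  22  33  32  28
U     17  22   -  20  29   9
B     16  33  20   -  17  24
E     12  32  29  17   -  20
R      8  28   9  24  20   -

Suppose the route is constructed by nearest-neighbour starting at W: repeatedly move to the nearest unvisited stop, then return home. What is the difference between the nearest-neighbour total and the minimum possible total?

The nearest-neighbour route is 5 min longer than optimal.

From W: R=8, E=12, B=16, U=17, F=20 → choose R (8).
From R: U=9, E=20, B=24, F=28 → choose U (9).
From U: B=20, F=22, E=29 → choose B (20).
From B: E=17, F=33 → choose E (17).
From E: F=32 → choose F (32).
NN route W → R → U → B → E → F → W costs 106.
Optimal: W → E → B → F → U → R → W costs 101 (by enumerating all 60 distinct tours).
Excess = 106 − 101 = 5.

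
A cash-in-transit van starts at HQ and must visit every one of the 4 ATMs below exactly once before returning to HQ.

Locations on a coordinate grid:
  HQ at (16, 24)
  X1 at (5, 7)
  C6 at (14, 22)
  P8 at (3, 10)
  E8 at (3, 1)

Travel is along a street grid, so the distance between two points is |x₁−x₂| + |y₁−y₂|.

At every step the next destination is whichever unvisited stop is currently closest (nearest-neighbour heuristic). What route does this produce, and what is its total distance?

Total distance 76 via the nearest-neighbour route HQ → C6 → P8 → X1 → E8 → HQ.

HQ → [C6:4 / P8:27 / X1:28 / E8:36] → C6 (4)
C6 → [P8:23 / X1:24 / E8:32] → P8 (23)
P8 → [X1:5 / E8:9] → X1 (5)
X1 → [E8:8] → E8 (8)
Return E8→HQ: 36.
Total = 4 + 23 + 5 + 8 + 36 = 76.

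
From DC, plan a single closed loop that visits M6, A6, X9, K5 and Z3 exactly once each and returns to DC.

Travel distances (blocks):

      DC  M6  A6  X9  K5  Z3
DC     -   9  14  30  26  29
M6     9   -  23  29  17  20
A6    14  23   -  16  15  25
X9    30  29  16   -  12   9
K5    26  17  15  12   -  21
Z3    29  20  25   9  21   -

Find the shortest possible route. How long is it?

Minimum total distance: 79 blocks.

DC-M6-A6-X9-K5-Z3-DC: 9+23+16+12+21+29 = 110
DC-M6-A6-X9-Z3-K5-DC: 9+23+16+9+21+26 = 104
DC-M6-A6-K5-X9-Z3-DC: 9+23+15+12+9+29 = 97
DC-M6-A6-K5-Z3-X9-DC: 9+23+15+21+9+30 = 107
DC-M6-A6-Z3-X9-K5-DC: 9+23+25+9+12+26 = 104
DC-M6-A6-Z3-K5-X9-DC: 9+23+25+21+12+30 = 120
DC-M6-X9-A6-K5-Z3-DC: 9+29+16+15+21+29 = 119
DC-M6-X9-A6-Z3-K5-DC: 9+29+16+25+21+26 = 126
DC-M6-X9-K5-A6-Z3-DC: 9+29+12+15+25+29 = 119
DC-M6-X9-K5-Z3-A6-DC: 9+29+12+21+25+14 = 110
DC-M6-X9-Z3-A6-K5-DC: 9+29+9+25+15+26 = 113
DC-M6-X9-Z3-K5-A6-DC: 9+29+9+21+15+14 = 97
DC-M6-K5-A6-X9-Z3-DC: 9+17+15+16+9+29 = 95
DC-M6-K5-A6-Z3-X9-DC: 9+17+15+25+9+30 = 105
… (46 more)
DC-M6-Z3-X9-K5-A6-DC: 9+20+9+12+15+14 = 79  ← best
The minimum is 79.
One optimal route: DC → M6 → Z3 → X9 → K5 → A6 → DC (or its reverse).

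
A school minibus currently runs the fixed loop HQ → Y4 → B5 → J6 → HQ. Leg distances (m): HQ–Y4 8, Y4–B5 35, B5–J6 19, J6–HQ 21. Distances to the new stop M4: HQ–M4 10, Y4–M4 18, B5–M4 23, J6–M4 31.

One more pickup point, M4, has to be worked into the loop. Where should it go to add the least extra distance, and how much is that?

Adding 6 m by placing M4 on the Y4–B5 leg.

Insertion cost between consecutive stops i–j is d(i,M4) + d(M4,j) − d(i,j):
  between HQ and Y4: 10 + 18 − 8 = 20
  between Y4 and B5: 18 + 23 − 35 = 6
  between B5 and J6: 23 + 31 − 19 = 35
  between J6 and HQ: 31 + 10 − 21 = 20
Cheapest insertion is between Y4 and B5, adding 6.
New total = 83 + 6 = 89.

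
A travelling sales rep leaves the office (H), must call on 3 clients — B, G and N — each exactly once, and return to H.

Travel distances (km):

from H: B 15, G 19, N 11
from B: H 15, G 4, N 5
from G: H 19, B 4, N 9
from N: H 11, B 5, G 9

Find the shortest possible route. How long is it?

39 km — the shortest possible round trip.

With 3 stops there are 3!/2 = 3 distinct round trips (a route and its reverse cost the same).
H - B - G - N - H: 15+4+9+11 = 39
H - B - N - G - H: 15+5+9+19 = 48
H - G - B - N - H: 19+4+5+11 = 39
The minimum is 39.
One optimal route: H → B → G → N → H (or its reverse).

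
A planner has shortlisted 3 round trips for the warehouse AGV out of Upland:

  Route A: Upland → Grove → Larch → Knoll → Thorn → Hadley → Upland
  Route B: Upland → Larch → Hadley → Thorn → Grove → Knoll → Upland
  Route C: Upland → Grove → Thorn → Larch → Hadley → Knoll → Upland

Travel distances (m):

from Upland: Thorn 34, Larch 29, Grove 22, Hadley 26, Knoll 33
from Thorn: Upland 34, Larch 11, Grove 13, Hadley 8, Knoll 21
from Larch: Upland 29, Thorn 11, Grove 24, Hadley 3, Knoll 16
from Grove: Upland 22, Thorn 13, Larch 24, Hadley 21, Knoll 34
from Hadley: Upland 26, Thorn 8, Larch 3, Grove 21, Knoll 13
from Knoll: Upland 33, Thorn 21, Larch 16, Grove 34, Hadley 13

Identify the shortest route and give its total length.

Route A: 22 + 24 + 16 + 21 + 8 + 26 = 117
Route B: 29 + 3 + 8 + 13 + 34 + 33 = 120
Route C: 22 + 13 + 11 + 3 + 13 + 33 = 95

95 m — Route C is the shortest.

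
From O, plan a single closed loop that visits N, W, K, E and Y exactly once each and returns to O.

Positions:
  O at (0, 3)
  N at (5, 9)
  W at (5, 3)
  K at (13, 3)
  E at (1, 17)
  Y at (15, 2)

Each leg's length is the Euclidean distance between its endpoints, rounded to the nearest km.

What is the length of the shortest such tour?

Shortest round trip = 50 km.

O→N→W→K→E→Y→O: 8+6+8+18+21+15 = 76
O→N→W→K→Y→E→O: 8+6+8+2+21+14 = 59
O→N→W→E→K→Y→O: 8+6+15+18+2+15 = 64
O→N→W→E→Y→K→O: 8+6+15+21+2+13 = 65
O→N→W→Y→K→E→O: 8+6+10+2+18+14 = 58
O→N→W→Y→E→K→O: 8+6+10+21+18+13 = 76
O→N→K→W→E→Y→O: 8+10+8+15+21+15 = 77
O→N→K→W→Y→E→O: 8+10+8+10+21+14 = 71
O→N→K→E→W→Y→O: 8+10+18+15+10+15 = 76
O→N→K→E→Y→W→O: 8+10+18+21+10+5 = 72
O→N→K→Y→W→E→O: 8+10+2+10+15+14 = 59
O→N→K→Y→E→W→O: 8+10+2+21+15+5 = 61
O→N→E→W→K→Y→O: 8+9+15+8+2+15 = 57
O→N→E→W→Y→K→O: 8+9+15+10+2+13 = 57
… (46 more)
O→W→K→Y→N→E→O: 5+8+2+12+9+14 = 50  ← best
The minimum is 50.
One optimal route: O → W → K → Y → N → E → O (or its reverse).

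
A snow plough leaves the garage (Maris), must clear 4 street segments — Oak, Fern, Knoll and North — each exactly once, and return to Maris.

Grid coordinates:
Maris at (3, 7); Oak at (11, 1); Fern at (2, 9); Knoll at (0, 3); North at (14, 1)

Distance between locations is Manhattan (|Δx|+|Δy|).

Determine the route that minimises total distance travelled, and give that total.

Shortest round trip = 44.

There are 12 distinct closed tours to check (reversals are equivalent).
Maris-Oak-Fern-Knoll-North-Maris: 14+17+8+16+17 = 72
Maris-Oak-Fern-North-Knoll-Maris: 14+17+20+16+7 = 74
Maris-Oak-Knoll-Fern-North-Maris: 14+13+8+20+17 = 72
Maris-Oak-Knoll-North-Fern-Maris: 14+13+16+20+3 = 66
Maris-Oak-North-Fern-Knoll-Maris: 14+3+20+8+7 = 52
Maris-Oak-North-Knoll-Fern-Maris: 14+3+16+8+3 = 44
Maris-Fern-Oak-Knoll-North-Maris: 3+17+13+16+17 = 66
Maris-Fern-Oak-North-Knoll-Maris: 3+17+3+16+7 = 46
Maris-Fern-Knoll-Oak-North-Maris: 3+8+13+3+17 = 44
Maris-Fern-North-Oak-Knoll-Maris: 3+20+3+13+7 = 46
Maris-Knoll-Oak-Fern-North-Maris: 7+13+17+20+17 = 74
Maris-Knoll-Fern-Oak-North-Maris: 7+8+17+3+17 = 52
The minimum is 44.
One optimal route: Maris → Oak → North → Knoll → Fern → Maris (or its reverse).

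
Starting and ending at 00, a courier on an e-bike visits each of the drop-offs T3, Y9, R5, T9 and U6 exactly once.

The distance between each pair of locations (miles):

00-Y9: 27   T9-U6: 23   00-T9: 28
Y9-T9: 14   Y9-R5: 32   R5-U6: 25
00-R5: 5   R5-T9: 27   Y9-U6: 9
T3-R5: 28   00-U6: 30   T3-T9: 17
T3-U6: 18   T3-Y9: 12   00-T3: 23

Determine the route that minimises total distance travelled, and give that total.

Shortest round trip = 93 miles.

00 → T3 → Y9 → R5 → T9 → U6 → 00: 23+12+32+27+23+30 = 147
00 → T3 → Y9 → R5 → U6 → T9 → 00: 23+12+32+25+23+28 = 143
00 → T3 → Y9 → T9 → R5 → U6 → 00: 23+12+14+27+25+30 = 131
00 → T3 → Y9 → T9 → U6 → R5 → 00: 23+12+14+23+25+5 = 102
00 → T3 → Y9 → U6 → R5 → T9 → 00: 23+12+9+25+27+28 = 124
00 → T3 → Y9 → U6 → T9 → R5 → 00: 23+12+9+23+27+5 = 99
00 → T3 → R5 → Y9 → T9 → U6 → 00: 23+28+32+14+23+30 = 150
00 → T3 → R5 → Y9 → U6 → T9 → 00: 23+28+32+9+23+28 = 143
00 → T3 → R5 → T9 → Y9 → U6 → 00: 23+28+27+14+9+30 = 131
00 → T3 → R5 → T9 → U6 → Y9 → 00: 23+28+27+23+9+27 = 137
00 → T3 → R5 → U6 → Y9 → T9 → 00: 23+28+25+9+14+28 = 127
00 → T3 → R5 → U6 → T9 → Y9 → 00: 23+28+25+23+14+27 = 140
00 → T3 → T9 → Y9 → R5 → U6 → 00: 23+17+14+32+25+30 = 141
00 → T3 → T9 → Y9 → U6 → R5 → 00: 23+17+14+9+25+5 = 93
… (46 more)
The minimum is 93.
One optimal route: 00 → T3 → T9 → Y9 → U6 → R5 → 00 (or its reverse).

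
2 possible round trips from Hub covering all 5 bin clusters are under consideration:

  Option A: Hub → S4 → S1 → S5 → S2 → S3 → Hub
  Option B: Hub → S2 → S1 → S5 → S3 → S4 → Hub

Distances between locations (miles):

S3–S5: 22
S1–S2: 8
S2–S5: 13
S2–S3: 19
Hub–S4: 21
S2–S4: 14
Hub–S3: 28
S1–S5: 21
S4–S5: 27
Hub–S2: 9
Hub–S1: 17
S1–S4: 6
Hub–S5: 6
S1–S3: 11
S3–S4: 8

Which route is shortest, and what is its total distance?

Shortest is Option B, total 89 miles.

Option A: 21 + 6 + 21 + 13 + 19 + 28 = 108
Option B: 9 + 8 + 21 + 22 + 8 + 21 = 89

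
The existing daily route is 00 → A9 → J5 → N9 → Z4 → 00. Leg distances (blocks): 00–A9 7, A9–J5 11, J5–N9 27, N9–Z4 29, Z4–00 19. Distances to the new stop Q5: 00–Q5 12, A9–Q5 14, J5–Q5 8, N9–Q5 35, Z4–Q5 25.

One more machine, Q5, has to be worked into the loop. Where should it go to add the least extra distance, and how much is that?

Adding 11 blocks by placing Q5 on the A9–J5 leg.

Insertion cost between consecutive stops i–j is d(i,Q5) + d(Q5,j) − d(i,j):
  between 00 and A9: 12 + 14 − 7 = 19
  between A9 and J5: 14 + 8 − 11 = 11
  between J5 and N9: 8 + 35 − 27 = 16
  between N9 and Z4: 35 + 25 − 29 = 31
  between Z4 and 00: 25 + 12 − 19 = 18
Cheapest insertion is between A9 and J5, adding 11.
New total = 93 + 11 = 104.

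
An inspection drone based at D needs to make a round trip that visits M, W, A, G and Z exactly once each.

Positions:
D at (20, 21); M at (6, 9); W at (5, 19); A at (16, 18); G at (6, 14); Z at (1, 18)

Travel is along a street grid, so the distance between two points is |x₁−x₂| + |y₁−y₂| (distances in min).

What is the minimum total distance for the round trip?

D - M - W - A - G - Z - D: 26+11+12+14+9+22 = 94
D - M - W - A - Z - G - D: 26+11+12+15+9+21 = 94
D - M - W - G - A - Z - D: 26+11+6+14+15+22 = 94
D - M - W - G - Z - A - D: 26+11+6+9+15+7 = 74
D - M - W - Z - A - G - D: 26+11+5+15+14+21 = 92
D - M - W - Z - G - A - D: 26+11+5+9+14+7 = 72
D - M - A - W - G - Z - D: 26+19+12+6+9+22 = 94
D - M - A - W - Z - G - D: 26+19+12+5+9+21 = 92
D - M - A - G - W - Z - D: 26+19+14+6+5+22 = 92
D - M - A - G - Z - W - D: 26+19+14+9+5+17 = 90
D - M - A - Z - W - G - D: 26+19+15+5+6+21 = 92
D - M - A - Z - G - W - D: 26+19+15+9+6+17 = 92
D - M - G - W - A - Z - D: 26+5+6+12+15+22 = 86
D - M - G - W - Z - A - D: 26+5+6+5+15+7 = 64
… (46 more)
D - W - Z - M - G - A - D: 17+5+14+5+14+7 = 62  ← best
The minimum is 62.
One optimal route: D → W → Z → M → G → A → D (or its reverse).

62 min — the shortest possible round trip.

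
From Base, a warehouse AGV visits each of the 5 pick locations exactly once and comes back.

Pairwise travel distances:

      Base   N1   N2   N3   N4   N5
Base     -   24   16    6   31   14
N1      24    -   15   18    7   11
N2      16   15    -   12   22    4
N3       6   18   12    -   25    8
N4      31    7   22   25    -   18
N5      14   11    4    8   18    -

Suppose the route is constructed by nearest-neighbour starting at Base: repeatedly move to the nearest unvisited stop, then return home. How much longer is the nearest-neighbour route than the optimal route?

The nearest-neighbour route is 2 longer than optimal.

From Base: N3=6, N5=14, N2=16, N1=24, N4=31 → choose N3 (6).
From N3: N5=8, N2=12, N1=18, N4=25 → choose N5 (8).
From N5: N2=4, N1=11, N4=18 → choose N2 (4).
From N2: N1=15, N4=22 → choose N1 (15).
From N1: N4=7 → choose N4 (7).
NN route Base → N3 → N5 → N2 → N1 → N4 → Base costs 71.
Optimal: Base → N2 → N5 → N1 → N4 → N3 → Base costs 69 (by enumerating all 60 distinct tours).
Excess = 71 − 69 = 2.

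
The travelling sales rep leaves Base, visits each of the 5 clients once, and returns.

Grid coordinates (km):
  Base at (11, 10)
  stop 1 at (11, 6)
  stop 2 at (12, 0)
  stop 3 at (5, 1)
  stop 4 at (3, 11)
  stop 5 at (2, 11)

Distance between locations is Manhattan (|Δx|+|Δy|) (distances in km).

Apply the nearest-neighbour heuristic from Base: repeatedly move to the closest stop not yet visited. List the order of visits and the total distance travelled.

At Base the remaining stops are stop 1 4, stop 4 9, stop 5 10, stop 2 11, stop 3 15; go to stop 1.
At stop 1 the remaining stops are stop 2 7, stop 3 11, stop 4 13, stop 5 14; go to stop 2.
At stop 2 the remaining stops are stop 3 8, stop 4 20, stop 5 21; go to stop 3.
At stop 3 the remaining stops are stop 4 12, stop 5 13; go to stop 4.
At stop 4 the remaining stops are stop 5 1; go to stop 5.
Return stop 5→Base: 10.
Total = 4 + 7 + 8 + 12 + 1 + 10 = 42.

Total distance 42 km via the nearest-neighbour route Base → stop 1 → stop 2 → stop 3 → stop 4 → stop 5 → Base.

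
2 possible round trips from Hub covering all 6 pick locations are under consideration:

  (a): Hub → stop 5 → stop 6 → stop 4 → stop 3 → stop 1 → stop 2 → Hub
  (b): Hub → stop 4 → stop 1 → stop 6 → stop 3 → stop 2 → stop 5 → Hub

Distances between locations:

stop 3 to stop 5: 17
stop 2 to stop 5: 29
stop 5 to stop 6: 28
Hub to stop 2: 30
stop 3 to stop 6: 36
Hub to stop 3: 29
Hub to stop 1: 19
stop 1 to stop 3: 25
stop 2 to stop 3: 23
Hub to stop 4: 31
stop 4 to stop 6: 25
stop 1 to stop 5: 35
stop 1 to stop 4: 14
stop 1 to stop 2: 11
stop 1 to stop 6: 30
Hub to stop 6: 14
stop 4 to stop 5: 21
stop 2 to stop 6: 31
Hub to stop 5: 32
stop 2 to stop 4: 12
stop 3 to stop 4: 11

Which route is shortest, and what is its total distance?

(a): 32 + 28 + 25 + 11 + 25 + 11 + 30 = 162
(b): 31 + 14 + 30 + 36 + 23 + 29 + 32 = 195

162 — (a) is the shortest.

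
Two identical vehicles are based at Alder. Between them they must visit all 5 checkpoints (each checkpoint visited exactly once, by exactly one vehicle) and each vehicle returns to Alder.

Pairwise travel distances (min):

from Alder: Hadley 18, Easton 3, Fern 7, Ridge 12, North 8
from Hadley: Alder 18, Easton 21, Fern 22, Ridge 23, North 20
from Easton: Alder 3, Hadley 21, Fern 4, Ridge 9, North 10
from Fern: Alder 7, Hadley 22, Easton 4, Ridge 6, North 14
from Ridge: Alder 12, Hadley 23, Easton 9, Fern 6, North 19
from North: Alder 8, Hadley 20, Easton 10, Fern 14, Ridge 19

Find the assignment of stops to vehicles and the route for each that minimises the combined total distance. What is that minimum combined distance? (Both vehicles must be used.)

There are 2^4 − 1 = 15 ways to divide the 5 stops into two non-empty groups. For each, the best each vehicle can do is its own shortest tour through its group:
  {Hadley} + {Easton, Fern, Ridge, North}: 36 + 40 = 76
  {Easton} + {Hadley, Fern, Ridge, North}: 6 + 64 = 70
  {Hadley, Easton} + {Fern, Ridge, North}: 42 + 40 = 82
  {Fern} + {Hadley, Easton, Ridge, North}: 14 + 63 = 77
  {Hadley, Fern} + {Easton, Ridge, North}: 47 + 39 = 86
  {Easton, Fern} + {Hadley, Ridge, North}: 14 + 63 = 77
  … (15 splits in total)
Best: vehicle 1 Alder → Easton → Alder = 6; vehicle 2 Alder → Fern → Ridge → Hadley → North → Alder = 64; combined 70.

Minimum combined distance: 70 min.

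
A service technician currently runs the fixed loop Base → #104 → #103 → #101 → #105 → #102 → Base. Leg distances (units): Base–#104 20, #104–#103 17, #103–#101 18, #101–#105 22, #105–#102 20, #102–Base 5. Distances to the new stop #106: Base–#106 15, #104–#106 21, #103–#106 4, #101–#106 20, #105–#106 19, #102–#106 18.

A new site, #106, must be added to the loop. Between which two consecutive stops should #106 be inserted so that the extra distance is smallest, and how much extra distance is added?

Minimum extra distance: 6, inserting #106 between #103 and #101.

Insertion cost between consecutive stops i–j is d(i,#106) + d(#106,j) − d(i,j):
  between Base and #104: 15 + 21 − 20 = 16
  between #104 and #103: 21 + 4 − 17 = 8
  between #103 and #101: 4 + 20 − 18 = 6
  between #101 and #105: 20 + 19 − 22 = 17
  between #105 and #102: 19 + 18 − 20 = 17
  between #102 and Base: 18 + 15 − 5 = 28
Cheapest insertion is between #103 and #101, adding 6.
New total = 102 + 6 = 108.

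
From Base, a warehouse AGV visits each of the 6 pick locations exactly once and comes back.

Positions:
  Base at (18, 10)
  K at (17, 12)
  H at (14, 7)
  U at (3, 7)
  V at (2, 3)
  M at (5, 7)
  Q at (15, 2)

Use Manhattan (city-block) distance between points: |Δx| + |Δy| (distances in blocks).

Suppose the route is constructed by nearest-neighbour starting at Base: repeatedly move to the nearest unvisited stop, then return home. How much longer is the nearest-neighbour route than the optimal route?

2 blocks longer than the optimal tour.

From Base: K=3, H=7, Q=11, M=16, U=18, V=23 → choose K (3).
From K: H=8, Q=12, M=17, U=19, V=24 → choose H (8).
From H: Q=6, M=9, U=11, V=16 → choose Q (6).
From Q: V=14, M=15, U=17 → choose V (14).
From V: U=5, M=7 → choose U (5).
From U: M=2 → choose M (2).
NN route Base → K → H → Q → V → U → M → Base costs 54.
Optimal: Base → K → H → M → U → V → Q → Base costs 52 (by enumerating all 360 distinct tours).
Excess = 54 − 52 = 2.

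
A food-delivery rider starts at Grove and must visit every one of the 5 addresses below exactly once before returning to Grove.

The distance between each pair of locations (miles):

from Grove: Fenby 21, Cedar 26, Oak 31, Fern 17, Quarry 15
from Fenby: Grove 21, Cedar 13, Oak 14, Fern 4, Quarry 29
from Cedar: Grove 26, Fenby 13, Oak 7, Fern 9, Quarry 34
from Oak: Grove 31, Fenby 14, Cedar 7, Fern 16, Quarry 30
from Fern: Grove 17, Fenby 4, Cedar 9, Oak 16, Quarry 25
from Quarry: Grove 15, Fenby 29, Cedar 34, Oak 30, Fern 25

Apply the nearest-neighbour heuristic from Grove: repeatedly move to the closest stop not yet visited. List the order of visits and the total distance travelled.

Grove → [Quarry:15 / Fern:17 / Fenby:21 / Cedar:26 / Oak:31] → Quarry (15)
Quarry → [Fern:25 / Fenby:29 / Oak:30 / Cedar:34] → Fern (25)
Fern → [Fenby:4 / Cedar:9 / Oak:16] → Fenby (4)
Fenby → [Cedar:13 / Oak:14] → Cedar (13)
Cedar → [Oak:7] → Oak (7)
Return Oak→Grove: 31.
Total = 15 + 25 + 4 + 13 + 7 + 31 = 95.

95 miles along Grove → Quarry → Fern → Fenby → Cedar → Oak → Grove.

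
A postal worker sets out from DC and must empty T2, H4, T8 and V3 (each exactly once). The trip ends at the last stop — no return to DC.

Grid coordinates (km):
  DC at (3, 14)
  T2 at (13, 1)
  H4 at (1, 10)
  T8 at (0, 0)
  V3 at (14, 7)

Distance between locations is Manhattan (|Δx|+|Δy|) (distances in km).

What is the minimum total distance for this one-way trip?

There are 4! = 24 possible orderings.
DC - T2 - H4 - T8 - V3: 23+21+11+21 = 76
DC - T2 - H4 - V3 - T8: 23+21+16+21 = 81
DC - T2 - T8 - H4 - V3: 23+14+11+16 = 64
DC - T2 - T8 - V3 - H4: 23+14+21+16 = 74
DC - T2 - V3 - H4 - T8: 23+7+16+11 = 57
DC - T2 - V3 - T8 - H4: 23+7+21+11 = 62
DC - H4 - T2 - T8 - V3: 6+21+14+21 = 62
DC - H4 - T2 - V3 - T8: 6+21+7+21 = 55
DC - H4 - T8 - T2 - V3: 6+11+14+7 = 38
DC - H4 - T8 - V3 - T2: 6+11+21+7 = 45
DC - H4 - V3 - T2 - T8: 6+16+7+14 = 43
DC - H4 - V3 - T8 - T2: 6+16+21+14 = 57
DC - T8 - T2 - H4 - V3: 17+14+21+16 = 68
DC - T8 - T2 - V3 - H4: 17+14+7+16 = 54
… (10 more)
The minimum is 38.
One shortest path: DC → H4 → T8 → T2 → V3.

38 km — the minimum one-way total.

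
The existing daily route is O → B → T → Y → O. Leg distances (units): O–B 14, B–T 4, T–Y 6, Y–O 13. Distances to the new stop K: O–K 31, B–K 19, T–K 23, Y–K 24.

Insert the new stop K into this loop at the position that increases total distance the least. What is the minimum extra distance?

Minimum extra distance: 36, inserting K between O and B.

Insertion cost between consecutive stops i–j is d(i,K) + d(K,j) − d(i,j):
  between O and B: 31 + 19 − 14 = 36
  between B and T: 19 + 23 − 4 = 38
  between T and Y: 23 + 24 − 6 = 41
  between Y and O: 24 + 31 − 13 = 42
Cheapest insertion is between O and B, adding 36.
New total = 37 + 36 = 73.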